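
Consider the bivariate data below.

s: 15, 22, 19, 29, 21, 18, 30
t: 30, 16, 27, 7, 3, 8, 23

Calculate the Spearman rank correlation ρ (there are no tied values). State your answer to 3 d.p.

-0.357

Rank s: 1, 5, 3, 6, 4, 2, 7
Rank t: 7, 4, 6, 2, 1, 3, 5
d = rank(s) − rank(t): -6, 1, -3, 4, 3, -1, 2; Σd² = 76
ρ = 1 − 6Σd² / [n(n²−1)] = 1 − 6×76 / (7×48) = 1 − 456/336 ≈ -0.357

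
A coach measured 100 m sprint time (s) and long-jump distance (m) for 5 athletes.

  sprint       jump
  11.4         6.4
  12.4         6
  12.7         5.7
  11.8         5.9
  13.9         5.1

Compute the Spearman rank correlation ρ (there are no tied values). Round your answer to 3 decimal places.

Rank sprint: 1, 3, 4, 2, 5
Rank jump: 5, 4, 2, 3, 1
d = rank(sprint) − rank(jump): -4, -1, 2, -1, 4; Σd² = 38
ρ = 1 − 6Σd² / [n(n²−1)] = 1 − 6×38 / (5×24) = 1 − 228/120 ≈ -0.900

-0.900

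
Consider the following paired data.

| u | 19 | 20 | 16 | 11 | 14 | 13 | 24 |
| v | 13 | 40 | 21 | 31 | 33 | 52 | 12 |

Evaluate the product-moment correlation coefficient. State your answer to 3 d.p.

n = 7, Σu = 117, Σv = 202, Σu² = 2079, Σv² = 7108, Σuv = 3150
nΣuv − ΣuΣv = 22050 − 23634 = -1584
nΣu² − (Σu)² = 14553 − 13689 = 864; nΣv² − (Σv)² = 49756 − 40804 = 8952
r = -1584 / √(864 × 8952) = -1584 / 2781.1019 ≈ -0.570

-0.570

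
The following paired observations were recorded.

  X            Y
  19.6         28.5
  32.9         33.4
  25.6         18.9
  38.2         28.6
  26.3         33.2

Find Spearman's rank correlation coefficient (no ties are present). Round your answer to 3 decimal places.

Rank X: 1, 4, 2, 5, 3
Rank Y: 2, 5, 1, 3, 4
d = rank(X) − rank(Y): -1, -1, 1, 2, -1; Σd² = 8
ρ = 1 − 6Σd² / [n(n²−1)] = 1 − 6×8 / (5×24) = 1 − 48/120 ≈ 0.600

0.600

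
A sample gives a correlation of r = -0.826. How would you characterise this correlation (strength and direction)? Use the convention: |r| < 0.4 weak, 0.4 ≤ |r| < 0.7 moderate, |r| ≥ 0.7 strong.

strong negative

r = -0.826 < 0 so the relationship is negative.
|r| = 0.826, which falls in the strong range.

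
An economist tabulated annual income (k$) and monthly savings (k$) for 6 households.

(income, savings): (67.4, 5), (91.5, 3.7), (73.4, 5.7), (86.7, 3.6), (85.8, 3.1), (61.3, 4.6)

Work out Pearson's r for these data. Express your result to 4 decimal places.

n = 6, Σx = 466.1, Σy = 25.7, Σx² = 36938.79, Σy² = 114.91, Σxy = 1954.01
nΣxy − ΣxΣy = 11724.06 − 11978.77 = -254.71
nΣx² − (Σx)² = 221632.74 − 217249.21 = 4383.53; nΣy² − (Σy)² = 689.46 − 660.49 = 28.97
r = -254.71 / √(4383.53 × 28.97) = -254.71 / 356.3578 ≈ -0.7148

-0.7148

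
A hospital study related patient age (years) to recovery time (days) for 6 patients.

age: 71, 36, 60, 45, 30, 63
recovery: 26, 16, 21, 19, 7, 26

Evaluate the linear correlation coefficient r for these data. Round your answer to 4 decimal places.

n = 6, Σx = 305, Σy = 115, Σx² = 16831, Σy² = 2459, Σxy = 6385
nΣxy − ΣxΣy = 38310 − 35075 = 3235
nΣx² − (Σx)² = 100986 − 93025 = 7961; nΣy² − (Σy)² = 14754 − 13225 = 1529
r = 3235 / √(7961 × 1529) = 3235 / 3488.8922 ≈ 0.9272

0.9272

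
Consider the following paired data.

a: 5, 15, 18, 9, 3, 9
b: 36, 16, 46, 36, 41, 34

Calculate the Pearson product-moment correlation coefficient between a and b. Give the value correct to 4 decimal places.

n = 6, Σa = 59, Σb = 209, Σa² = 745, Σb² = 7801, Σab = 2001
nΣab − ΣaΣb = 12006 − 12331 = -325
nΣa² − (Σa)² = 4470 − 3481 = 989; nΣb² − (Σb)² = 46806 − 43681 = 3125
r = -325 / √(989 × 3125) = -325 / 1758.0173 ≈ -0.1849

-0.1849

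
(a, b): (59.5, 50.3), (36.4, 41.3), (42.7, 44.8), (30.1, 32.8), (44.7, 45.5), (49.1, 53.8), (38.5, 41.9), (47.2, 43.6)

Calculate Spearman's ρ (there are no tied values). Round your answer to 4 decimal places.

0.9048

Rank a: 8, 2, 4, 1, 5, 7, 3, 6
Rank b: 7, 2, 5, 1, 6, 8, 3, 4
d = rank(a) − rank(b): 1, 0, -1, 0, -1, -1, 0, 2; Σd² = 8
ρ = 1 − 6Σd² / [n(n²−1)] = 1 − 6×8 / (8×63) = 1 − 48/504 ≈ 0.9048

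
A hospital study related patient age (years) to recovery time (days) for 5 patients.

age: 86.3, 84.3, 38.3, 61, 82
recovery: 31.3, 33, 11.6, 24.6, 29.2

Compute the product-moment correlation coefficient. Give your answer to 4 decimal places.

0.9776

n = 5, Σx = 351.9, Σy = 129.7, Σx² = 26466.07, Σy² = 3661.05, Σxy = 9822.37
nΣxy − ΣxΣy = 49111.85 − 45641.43 = 3470.42
nΣx² − (Σx)² = 132330.35 − 123833.61 = 8496.74; nΣy² − (Σy)² = 18305.25 − 16822.09 = 1483.16
r = 3470.42 / √(8496.74 × 1483.16) = 3470.42 / 3549.9331 ≈ 0.9776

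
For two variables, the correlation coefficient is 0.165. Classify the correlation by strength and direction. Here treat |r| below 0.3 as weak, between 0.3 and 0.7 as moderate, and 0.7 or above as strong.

weak positive

r = 0.165 > 0 so the relationship is positive.
|r| = 0.165, which falls in the weak range.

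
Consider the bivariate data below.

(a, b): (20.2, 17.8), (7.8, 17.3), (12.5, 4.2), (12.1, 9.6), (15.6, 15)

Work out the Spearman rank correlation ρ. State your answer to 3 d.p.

Rank a: 5, 1, 3, 2, 4
Rank b: 5, 4, 1, 2, 3
d = rank(a) − rank(b): 0, -3, 2, 0, 1; Σd² = 14
ρ = 1 − 6Σd² / [n(n²−1)] = 1 − 6×14 / (5×24) = 1 − 84/120 ≈ 0.300

0.300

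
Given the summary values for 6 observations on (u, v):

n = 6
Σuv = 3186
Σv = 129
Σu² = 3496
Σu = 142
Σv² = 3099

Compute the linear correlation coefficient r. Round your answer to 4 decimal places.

r = (nΣuv − ΣuΣv) / √[(nΣu² − (Σu)²)(nΣv² − (Σv)²)]
Numerator: 6×3186 − 142×129 = 798
Denominator: √[(20976 − 20164)(18594 − 16641)] = √[812 × 1953] = 1259.2998
r = 798 / 1259.2998 ≈ 0.6337

0.6337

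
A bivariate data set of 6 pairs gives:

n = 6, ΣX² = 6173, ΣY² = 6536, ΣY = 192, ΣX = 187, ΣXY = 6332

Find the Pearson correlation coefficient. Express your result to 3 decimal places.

0.947

r = (nΣXY − ΣXΣY) / √[(nΣX² − (ΣX)²)(nΣY² − (ΣY)²)]
Numerator: 6×6332 − 187×192 = 2088
Denominator: √[(37038 − 34969)(39216 − 36864)] = √[2069 × 2352] = 2205.9665
r = 2088 / 2205.9665 ≈ 0.947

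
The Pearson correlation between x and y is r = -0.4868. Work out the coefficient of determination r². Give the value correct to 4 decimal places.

0.2370

r² = (-0.4868)² = 0.2370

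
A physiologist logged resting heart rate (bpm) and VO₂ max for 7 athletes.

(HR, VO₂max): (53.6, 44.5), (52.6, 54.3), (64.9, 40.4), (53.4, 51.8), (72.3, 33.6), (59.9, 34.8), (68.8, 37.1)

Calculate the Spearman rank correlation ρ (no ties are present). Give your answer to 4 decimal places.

-0.8929

Rank HR: 3, 1, 5, 2, 7, 4, 6
Rank VO₂max: 5, 7, 4, 6, 1, 2, 3
d = rank(HR) − rank(VO₂max): -2, -6, 1, -4, 6, 2, 3; Σd² = 106
ρ = 1 − 6Σd² / [n(n²−1)] = 1 − 6×106 / (7×48) = 1 − 636/336 ≈ -0.8929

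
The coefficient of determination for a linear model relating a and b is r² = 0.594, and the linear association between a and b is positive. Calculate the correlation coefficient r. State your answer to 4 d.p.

|r| = √0.594 = 0.7707
The association is positive, so r = 0.7707.

0.7707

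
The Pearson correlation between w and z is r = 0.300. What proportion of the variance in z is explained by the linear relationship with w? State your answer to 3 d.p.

r² = (0.300)² = 0.090

0.090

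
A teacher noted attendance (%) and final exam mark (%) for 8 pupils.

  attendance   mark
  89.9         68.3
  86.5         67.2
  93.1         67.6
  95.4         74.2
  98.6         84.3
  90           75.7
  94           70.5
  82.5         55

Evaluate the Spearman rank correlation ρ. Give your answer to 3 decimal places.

Rank attendance: 3, 2, 5, 7, 8, 4, 6, 1
Rank mark: 4, 2, 3, 6, 8, 7, 5, 1
d = rank(attendance) − rank(mark): -1, 0, 2, 1, 0, -3, 1, 0; Σd² = 16
ρ = 1 − 6Σd² / [n(n²−1)] = 1 − 6×16 / (8×63) = 1 − 96/504 ≈ 0.810

0.810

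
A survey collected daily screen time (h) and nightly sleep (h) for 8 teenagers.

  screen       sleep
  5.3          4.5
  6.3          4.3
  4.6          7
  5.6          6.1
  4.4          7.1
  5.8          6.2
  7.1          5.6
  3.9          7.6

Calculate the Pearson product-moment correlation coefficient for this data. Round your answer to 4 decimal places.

-0.7044

n = 8, Σx = 43, Σy = 48.4, Σx² = 238.92, Σy² = 302.92, Σxy = 253.9
nΣxy − ΣxΣy = 2031.2 − 2081.2 = -50
nΣx² − (Σx)² = 1911.36 − 1849 = 62.36; nΣy² − (Σy)² = 2423.36 − 2342.56 = 80.8
r = -50 / √(62.36 × 80.8) = -50 / 70.9837 ≈ -0.7044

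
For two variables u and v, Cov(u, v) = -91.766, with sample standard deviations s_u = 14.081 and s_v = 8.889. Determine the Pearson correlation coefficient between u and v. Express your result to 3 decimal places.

r = Cov(u,v) / (s_u · s_v) = -91.766 / (14.081 × 8.889)
  = -91.766 / 125.1660 ≈ -0.733

-0.733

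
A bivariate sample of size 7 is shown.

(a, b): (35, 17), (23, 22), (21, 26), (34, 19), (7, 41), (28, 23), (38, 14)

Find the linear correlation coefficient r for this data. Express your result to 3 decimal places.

-0.970

n = 7, Σa = 186, Σb = 162, Σa² = 5628, Σb² = 4216, Σab = 3756
nΣab − ΣaΣb = 26292 − 30132 = -3840
nΣa² − (Σa)² = 39396 − 34596 = 4800; nΣb² − (Σb)² = 29512 − 26244 = 3268
r = -3840 / √(4800 × 3268) = -3840 / 3960.6060 ≈ -0.970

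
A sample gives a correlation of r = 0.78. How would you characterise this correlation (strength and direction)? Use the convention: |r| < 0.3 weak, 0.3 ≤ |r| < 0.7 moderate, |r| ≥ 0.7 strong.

strong positive

r = 0.78 > 0 so the relationship is positive.
|r| = 0.78, which falls in the strong range.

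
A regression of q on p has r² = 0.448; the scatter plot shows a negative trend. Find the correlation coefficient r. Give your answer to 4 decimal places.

-0.6693

|r| = √0.448 = 0.6693
The association is negative, so r = −0.6693.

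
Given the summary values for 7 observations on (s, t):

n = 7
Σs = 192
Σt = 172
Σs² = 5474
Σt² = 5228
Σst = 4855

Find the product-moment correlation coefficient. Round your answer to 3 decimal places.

0.301

r = (nΣst − ΣsΣt) / √[(nΣs² − (Σs)²)(nΣt² − (Σt)²)]
Numerator: 7×4855 − 192×172 = 961
Denominator: √[(38318 − 36864)(36596 − 29584)] = √[1454 × 7012] = 3193.0312
r = 961 / 3193.0312 ≈ 0.301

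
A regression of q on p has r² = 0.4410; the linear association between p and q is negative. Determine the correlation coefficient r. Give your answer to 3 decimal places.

|r| = √0.4410 = 0.664
The association is negative, so r = −0.664.

-0.664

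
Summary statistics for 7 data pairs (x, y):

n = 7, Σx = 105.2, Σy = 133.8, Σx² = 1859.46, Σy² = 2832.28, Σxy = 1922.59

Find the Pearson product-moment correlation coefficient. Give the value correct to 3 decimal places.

-0.319

r = (nΣxy − ΣxΣy) / √[(nΣx² − (Σx)²)(nΣy² − (Σy)²)]
Numerator: 7×1922.59 − 105.2×133.8 = -617.63
Denominator: √[(13016.22 − 11067.04)(19825.96 − 17902.44)] = √[1949.18 × 1923.52] = 1936.3075
r = -617.63 / 1936.3075 ≈ -0.319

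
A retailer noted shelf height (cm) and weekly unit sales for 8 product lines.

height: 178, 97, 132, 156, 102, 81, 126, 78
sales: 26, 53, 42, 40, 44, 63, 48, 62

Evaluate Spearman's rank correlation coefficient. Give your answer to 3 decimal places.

-0.952

Rank height: 8, 3, 6, 7, 4, 2, 5, 1
Rank sales: 1, 6, 3, 2, 4, 8, 5, 7
d = rank(height) − rank(sales): 7, -3, 3, 5, 0, -6, 0, -6; Σd² = 164
ρ = 1 − 6Σd² / [n(n²−1)] = 1 − 6×164 / (8×63) = 1 − 984/504 ≈ -0.952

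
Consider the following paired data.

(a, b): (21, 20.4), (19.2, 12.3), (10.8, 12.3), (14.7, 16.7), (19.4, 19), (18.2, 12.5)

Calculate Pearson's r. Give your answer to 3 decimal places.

0.496

n = 6, Σa = 103.3, Σb = 93.2, Σa² = 1849.97, Σb² = 1514.88, Σab = 1638.99
nΣab − ΣaΣb = 9833.94 − 9627.56 = 206.38
nΣa² − (Σa)² = 11099.82 − 10670.89 = 428.93; nΣb² − (Σb)² = 9089.28 − 8686.24 = 403.04
r = 206.38 / √(428.93 × 403.04) = 206.38 / 415.7835 ≈ 0.496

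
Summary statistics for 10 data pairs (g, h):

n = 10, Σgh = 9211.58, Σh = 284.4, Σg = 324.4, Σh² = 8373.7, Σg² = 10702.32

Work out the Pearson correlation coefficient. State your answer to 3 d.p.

r = (nΣgh − ΣgΣh) / √[(nΣg² − (Σg)²)(nΣh² − (Σh)²)]
Numerator: 10×9211.58 − 324.4×284.4 = -143.56
Denominator: √[(107023.2 − 105235.36)(83737 − 80883.36)] = √[1787.84 × 2853.64] = 2258.7279
r = -143.56 / 2258.7279 ≈ -0.064

-0.064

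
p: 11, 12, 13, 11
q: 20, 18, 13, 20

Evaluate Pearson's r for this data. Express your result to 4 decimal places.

n = 4, Σp = 47, Σq = 71, Σp² = 555, Σq² = 1293, Σpq = 825
nΣpq − ΣpΣq = 3300 − 3337 = -37
nΣp² − (Σp)² = 2220 − 2209 = 11; nΣq² − (Σq)² = 5172 − 5041 = 131
r = -37 / √(11 × 131) = -37 / 37.9605 ≈ -0.9747

-0.9747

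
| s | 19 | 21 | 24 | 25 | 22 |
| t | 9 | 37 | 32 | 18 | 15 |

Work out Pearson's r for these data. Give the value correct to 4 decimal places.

0.2817

n = 5, Σs = 111, Σt = 111, Σs² = 2487, Σt² = 3023, Σst = 2496
nΣst − ΣsΣt = 12480 − 12321 = 159
nΣs² − (Σs)² = 12435 − 12321 = 114; nΣt² − (Σt)² = 15115 − 12321 = 2794
r = 159 / √(114 × 2794) = 159 / 564.3722 ≈ 0.2817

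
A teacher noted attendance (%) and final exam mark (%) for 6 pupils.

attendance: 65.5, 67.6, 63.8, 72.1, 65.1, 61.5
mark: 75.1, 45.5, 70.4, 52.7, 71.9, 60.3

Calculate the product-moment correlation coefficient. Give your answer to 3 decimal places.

n = 6, Σx = 395.6, Σy = 375.9, Σx² = 26149.12, Σy² = 24249.41, Σxy = 24675.18
nΣxy − ΣxΣy = 148051.08 − 148706.04 = -654.96
nΣx² − (Σx)² = 156894.72 − 156499.36 = 395.36; nΣy² − (Σy)² = 145496.46 − 141300.81 = 4195.65
r = -654.96 / √(395.36 × 4195.65) = -654.96 / 1287.9411 ≈ -0.509

-0.509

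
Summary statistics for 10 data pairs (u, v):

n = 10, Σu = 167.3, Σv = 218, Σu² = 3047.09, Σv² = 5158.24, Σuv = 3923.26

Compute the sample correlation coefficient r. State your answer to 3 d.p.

0.870

r = (nΣuv − ΣuΣv) / √[(nΣu² − (Σu)²)(nΣv² − (Σv)²)]
Numerator: 10×3923.26 − 167.3×218 = 2761.2
Denominator: √[(30470.9 − 27989.29)(51582.4 − 47524)] = √[2481.61 × 4058.4] = 3173.5416
r = 2761.2 / 3173.5416 ≈ 0.870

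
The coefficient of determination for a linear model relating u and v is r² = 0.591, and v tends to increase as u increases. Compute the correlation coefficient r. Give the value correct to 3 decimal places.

|r| = √0.591 = 0.769
The association is positive, so r = 0.769.

0.769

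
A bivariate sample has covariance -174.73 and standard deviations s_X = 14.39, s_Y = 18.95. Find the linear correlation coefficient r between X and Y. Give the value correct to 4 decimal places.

-0.6408

r = Cov(X,Y) / (s_X · s_Y) = -174.73 / (14.39 × 18.95)
  = -174.73 / 272.6905 ≈ -0.6408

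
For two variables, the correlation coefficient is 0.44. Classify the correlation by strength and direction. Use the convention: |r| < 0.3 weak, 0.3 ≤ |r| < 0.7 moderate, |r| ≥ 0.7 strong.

r = 0.44 > 0 so the relationship is positive.
|r| = 0.44, which falls in the moderate range.

moderate positive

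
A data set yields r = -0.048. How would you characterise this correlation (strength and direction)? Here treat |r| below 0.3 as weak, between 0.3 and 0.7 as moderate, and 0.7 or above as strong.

r = -0.048 < 0 so the relationship is negative.
|r| = 0.048, which falls in the weak range.

weak negative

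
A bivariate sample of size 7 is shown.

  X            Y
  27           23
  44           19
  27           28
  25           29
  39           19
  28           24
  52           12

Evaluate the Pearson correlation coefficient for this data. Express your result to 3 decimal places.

n = 7, ΣX = 242, ΣY = 154, ΣX² = 9028, ΣY² = 3596, ΣXY = 4975
nΣXY − ΣXΣY = 34825 − 37268 = -2443
nΣX² − (ΣX)² = 63196 − 58564 = 4632; nΣY² − (ΣY)² = 25172 − 23716 = 1456
r = -2443 / √(4632 × 1456) = -2443 / 2596.9582 ≈ -0.941

-0.941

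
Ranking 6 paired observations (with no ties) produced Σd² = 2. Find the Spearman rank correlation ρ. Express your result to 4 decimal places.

ρ = 1 − 6Σd² / [n(n²−1)] = 1 − 6×2 / (6×35)
  = 1 − 12/210 = 1 − 0.05714 ≈ 0.9429

0.9429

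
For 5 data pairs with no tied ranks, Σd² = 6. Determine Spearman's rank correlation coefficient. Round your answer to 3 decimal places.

0.700

ρ = 1 − 6Σd² / [n(n²−1)] = 1 − 6×6 / (5×24)
  = 1 − 36/120 = 1 − 0.3000 ≈ 0.700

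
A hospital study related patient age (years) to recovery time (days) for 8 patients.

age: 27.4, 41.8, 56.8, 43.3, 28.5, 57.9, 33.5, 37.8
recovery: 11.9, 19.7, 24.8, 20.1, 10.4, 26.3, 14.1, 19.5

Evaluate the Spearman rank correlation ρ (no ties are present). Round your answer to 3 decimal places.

0.976

Rank age: 1, 5, 7, 6, 2, 8, 3, 4
Rank recovery: 2, 5, 7, 6, 1, 8, 3, 4
d = rank(age) − rank(recovery): -1, 0, 0, 0, 1, 0, 0, 0; Σd² = 2
ρ = 1 − 6Σd² / [n(n²−1)] = 1 − 6×2 / (8×63) = 1 − 12/504 ≈ 0.976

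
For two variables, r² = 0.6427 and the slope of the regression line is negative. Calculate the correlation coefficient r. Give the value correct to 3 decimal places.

-0.802

|r| = √0.6427 = 0.802
The association is negative, so r = −0.802.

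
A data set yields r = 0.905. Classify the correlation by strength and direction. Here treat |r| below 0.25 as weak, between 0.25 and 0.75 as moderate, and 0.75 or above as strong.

r = 0.905 > 0 so the relationship is positive.
|r| = 0.905, which falls in the strong range.

strong positive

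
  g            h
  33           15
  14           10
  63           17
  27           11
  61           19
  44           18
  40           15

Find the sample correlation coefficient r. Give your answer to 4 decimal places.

0.8933

n = 7, Σg = 282, Σh = 105, Σg² = 13240, Σh² = 1645, Σgh = 4554
nΣgh − ΣgΣh = 31878 − 29610 = 2268
nΣg² − (Σg)² = 92680 − 79524 = 13156; nΣh² − (Σh)² = 11515 − 11025 = 490
r = 2268 / √(13156 × 490) = 2268 / 2538.9840 ≈ 0.8933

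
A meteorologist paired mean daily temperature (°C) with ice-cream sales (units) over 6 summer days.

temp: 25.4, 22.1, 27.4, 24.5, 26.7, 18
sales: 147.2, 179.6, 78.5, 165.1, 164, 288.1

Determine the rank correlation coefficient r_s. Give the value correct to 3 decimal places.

Rank temp: 4, 2, 6, 3, 5, 1
Rank sales: 2, 5, 1, 4, 3, 6
d = rank(temp) − rank(sales): 2, -3, 5, -1, 2, -5; Σd² = 68
ρ = 1 − 6Σd² / [n(n²−1)] = 1 − 6×68 / (6×35) = 1 − 408/210 ≈ -0.943

-0.943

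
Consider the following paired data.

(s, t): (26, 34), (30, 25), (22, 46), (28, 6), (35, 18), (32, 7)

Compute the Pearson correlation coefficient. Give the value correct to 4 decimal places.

n = 6, Σs = 173, Σt = 136, Σs² = 5093, Σt² = 4306, Σst = 3668
nΣst − ΣsΣt = 22008 − 23528 = -1520
nΣs² − (Σs)² = 30558 − 29929 = 629; nΣt² − (Σt)² = 25836 − 18496 = 7340
r = -1520 / √(629 × 7340) = -1520 / 2148.6880 ≈ -0.7074

-0.7074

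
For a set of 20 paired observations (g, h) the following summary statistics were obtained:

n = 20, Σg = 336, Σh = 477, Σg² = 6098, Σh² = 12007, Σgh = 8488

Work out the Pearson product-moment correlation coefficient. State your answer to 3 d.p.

r = (nΣgh − ΣgΣh) / √[(nΣg² − (Σg)²)(nΣh² − (Σh)²)]
Numerator: 20×8488 − 336×477 = 9488
Denominator: √[(121960 − 112896)(240140 − 227529)] = √[9064 × 12611] = 10691.4033
r = 9488 / 10691.4033 ≈ 0.887

0.887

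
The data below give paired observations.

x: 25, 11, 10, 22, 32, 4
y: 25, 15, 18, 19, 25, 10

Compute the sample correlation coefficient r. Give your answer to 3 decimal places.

n = 6, Σx = 104, Σy = 112, Σx² = 2370, Σy² = 2260, Σxy = 2228
nΣxy − ΣxΣy = 13368 − 11648 = 1720
nΣx² − (Σx)² = 14220 − 10816 = 3404; nΣy² − (Σy)² = 13560 − 12544 = 1016
r = 1720 / √(3404 × 1016) = 1720 / 1859.6946 ≈ 0.925

0.925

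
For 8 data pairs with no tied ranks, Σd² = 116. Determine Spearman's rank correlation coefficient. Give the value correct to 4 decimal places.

-0.3810

ρ = 1 − 6Σd² / [n(n²−1)] = 1 − 6×116 / (8×63)
  = 1 − 696/504 = 1 − 1.38095 ≈ -0.3810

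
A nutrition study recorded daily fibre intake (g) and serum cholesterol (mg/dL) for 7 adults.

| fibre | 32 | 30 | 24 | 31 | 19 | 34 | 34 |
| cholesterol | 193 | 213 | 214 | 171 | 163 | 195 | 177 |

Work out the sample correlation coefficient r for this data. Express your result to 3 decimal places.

n = 7, Σx = 204, Σy = 1326, Σx² = 6134, Σy² = 253578, Σxy = 38748
nΣxy − ΣxΣy = 271236 − 270504 = 732
nΣx² − (Σx)² = 42938 − 41616 = 1322; nΣy² − (Σy)² = 1775046 − 1758276 = 16770
r = 732 / √(1322 × 16770) = 732 / 4708.4966 ≈ 0.155

0.155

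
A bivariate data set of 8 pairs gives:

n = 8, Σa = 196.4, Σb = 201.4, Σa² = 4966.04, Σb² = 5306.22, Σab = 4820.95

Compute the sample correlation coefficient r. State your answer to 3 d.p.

r = (nΣab − ΣaΣb) / √[(nΣa² − (Σa)²)(nΣb² − (Σb)²)]
Numerator: 8×4820.95 − 196.4×201.4 = -987.36
Denominator: √[(39728.32 − 38572.96)(42449.76 − 40561.96)] = √[1155.36 × 1887.8] = 1476.8509
r = -987.36 / 1476.8509 ≈ -0.669

-0.669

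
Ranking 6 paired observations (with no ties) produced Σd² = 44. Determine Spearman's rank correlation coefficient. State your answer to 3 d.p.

ρ = 1 − 6Σd² / [n(n²−1)] = 1 − 6×44 / (6×35)
  = 1 − 264/210 = 1 − 1.2571 ≈ -0.257

-0.257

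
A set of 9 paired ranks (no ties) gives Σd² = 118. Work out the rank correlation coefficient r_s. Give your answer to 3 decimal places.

ρ = 1 − 6Σd² / [n(n²−1)] = 1 − 6×118 / (9×80)
  = 1 − 708/720 = 1 − 0.9833 ≈ 0.017

0.017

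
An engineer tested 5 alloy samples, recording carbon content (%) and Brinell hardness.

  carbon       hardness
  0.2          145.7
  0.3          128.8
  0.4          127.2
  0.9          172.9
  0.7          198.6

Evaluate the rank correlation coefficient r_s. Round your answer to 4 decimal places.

0.5000

Rank carbon: 1, 2, 3, 5, 4
Rank hardness: 3, 2, 1, 4, 5
d = rank(carbon) − rank(hardness): -2, 0, 2, 1, -1; Σd² = 10
ρ = 1 − 6Σd² / [n(n²−1)] = 1 − 6×10 / (5×24) = 1 − 60/120 ≈ 0.5000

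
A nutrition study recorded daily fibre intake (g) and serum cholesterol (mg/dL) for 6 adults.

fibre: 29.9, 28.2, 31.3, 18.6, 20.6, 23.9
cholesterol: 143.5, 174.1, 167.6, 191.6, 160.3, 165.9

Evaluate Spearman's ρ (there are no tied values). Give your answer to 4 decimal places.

Rank fibre: 5, 4, 6, 1, 2, 3
Rank cholesterol: 1, 5, 4, 6, 2, 3
d = rank(fibre) − rank(cholesterol): 4, -1, 2, -5, 0, 0; Σd² = 46
ρ = 1 − 6Σd² / [n(n²−1)] = 1 − 6×46 / (6×35) = 1 − 276/210 ≈ -0.3143

-0.3143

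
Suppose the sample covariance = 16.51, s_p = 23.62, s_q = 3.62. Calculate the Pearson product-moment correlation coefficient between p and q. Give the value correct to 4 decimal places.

0.1931

r = Cov(p,q) / (s_p · s_q) = 16.51 / (23.62 × 3.62)
  = 16.51 / 85.5044 ≈ 0.1931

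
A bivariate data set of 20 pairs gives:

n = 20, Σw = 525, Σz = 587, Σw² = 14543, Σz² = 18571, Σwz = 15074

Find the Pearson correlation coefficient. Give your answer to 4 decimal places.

r = (nΣwz − ΣwΣz) / √[(nΣw² − (Σw)²)(nΣz² − (Σz)²)]
Numerator: 20×15074 − 525×587 = -6695
Denominator: √[(290860 − 275625)(371420 − 344569)] = √[15235 × 26851] = 20225.6022
r = -6695 / 20225.6022 ≈ -0.3310

-0.3310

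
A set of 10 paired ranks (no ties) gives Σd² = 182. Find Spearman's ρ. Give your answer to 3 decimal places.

-0.103

ρ = 1 − 6Σd² / [n(n²−1)] = 1 − 6×182 / (10×99)
  = 1 − 1092/990 = 1 − 1.1030 ≈ -0.103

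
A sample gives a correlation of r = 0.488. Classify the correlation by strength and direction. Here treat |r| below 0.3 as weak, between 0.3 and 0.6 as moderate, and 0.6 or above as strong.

moderate positive

r = 0.488 > 0 so the relationship is positive.
|r| = 0.488, which falls in the moderate range.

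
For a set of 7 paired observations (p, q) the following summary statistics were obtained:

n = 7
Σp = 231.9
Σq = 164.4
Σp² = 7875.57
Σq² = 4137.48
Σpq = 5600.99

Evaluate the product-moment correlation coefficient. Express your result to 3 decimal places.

0.669

r = (nΣpq − ΣpΣq) / √[(nΣp² − (Σp)²)(nΣq² − (Σq)²)]
Numerator: 7×5600.99 − 231.9×164.4 = 1082.57
Denominator: √[(55128.99 − 53777.61)(28962.36 − 27027.36)] = √[1351.38 × 1935] = 1617.0715
r = 1082.57 / 1617.0715 ≈ 0.669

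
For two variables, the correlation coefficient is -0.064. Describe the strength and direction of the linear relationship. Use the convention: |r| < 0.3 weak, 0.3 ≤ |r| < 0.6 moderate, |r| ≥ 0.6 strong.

weak negative

r = -0.064 < 0 so the relationship is negative.
|r| = 0.064, which falls in the weak range.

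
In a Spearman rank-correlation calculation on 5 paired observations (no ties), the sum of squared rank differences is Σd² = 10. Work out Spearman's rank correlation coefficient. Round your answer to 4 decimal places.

0.5000

ρ = 1 − 6Σd² / [n(n²−1)] = 1 − 6×10 / (5×24)
  = 1 − 60/120 = 1 − 0.50000 ≈ 0.5000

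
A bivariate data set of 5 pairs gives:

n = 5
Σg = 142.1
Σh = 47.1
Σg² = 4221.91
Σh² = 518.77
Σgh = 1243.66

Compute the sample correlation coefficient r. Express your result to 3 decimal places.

r = (nΣgh − ΣgΣh) / √[(nΣg² − (Σg)²)(nΣh² − (Σh)²)]
Numerator: 5×1243.66 − 142.1×47.1 = -474.61
Denominator: √[(21109.55 − 20192.41)(2593.85 − 2218.41)] = √[917.14 × 375.44] = 586.7973
r = -474.61 / 586.7973 ≈ -0.809

-0.809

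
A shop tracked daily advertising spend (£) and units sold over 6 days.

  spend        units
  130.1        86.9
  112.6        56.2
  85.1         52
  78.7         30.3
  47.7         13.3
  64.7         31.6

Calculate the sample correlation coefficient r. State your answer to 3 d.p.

0.954

n = 6, Σx = 518.9, Σy = 270.3, Σx² = 49501.85, Σy² = 15507.59, Σxy = 27122.55
nΣxy − ΣxΣy = 162735.3 − 140258.67 = 22476.63
nΣx² − (Σx)² = 297011.1 − 269257.21 = 27753.89; nΣy² − (Σy)² = 93045.54 − 73062.09 = 19983.45
r = 22476.63 / √(27753.89 × 19983.45) = 22476.63 / 23550.3391 ≈ 0.954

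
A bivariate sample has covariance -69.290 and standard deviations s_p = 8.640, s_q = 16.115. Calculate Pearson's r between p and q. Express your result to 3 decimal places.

r = Cov(p,q) / (s_p · s_q) = -69.290 / (8.640 × 16.115)
  = -69.290 / 139.2336 ≈ -0.498

-0.498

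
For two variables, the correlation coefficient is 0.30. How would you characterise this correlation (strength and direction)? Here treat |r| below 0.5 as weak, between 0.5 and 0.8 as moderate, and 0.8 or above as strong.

r = 0.30 > 0 so the relationship is positive.
|r| = 0.30, which falls in the weak range.

weak positive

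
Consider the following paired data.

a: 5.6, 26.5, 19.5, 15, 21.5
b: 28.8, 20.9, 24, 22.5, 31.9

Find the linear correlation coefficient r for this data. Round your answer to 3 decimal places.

-0.350

n = 5, Σa = 88.1, Σb = 128.1, Σa² = 1801.11, Σb² = 3366.11, Σab = 2206.48
nΣab − ΣaΣb = 11032.4 − 11285.61 = -253.21
nΣa² − (Σa)² = 9005.55 − 7761.61 = 1243.94; nΣb² − (Σb)² = 16830.55 − 16409.61 = 420.94
r = -253.21 / √(1243.94 × 420.94) = -253.21 / 723.6188 ≈ -0.350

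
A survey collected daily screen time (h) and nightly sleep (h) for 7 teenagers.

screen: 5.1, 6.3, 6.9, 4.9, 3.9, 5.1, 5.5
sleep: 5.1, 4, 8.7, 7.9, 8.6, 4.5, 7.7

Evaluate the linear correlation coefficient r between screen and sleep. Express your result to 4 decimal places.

-0.1381

n = 7, Σx = 37.7, Σy = 46.5, Σx² = 208.79, Σy² = 333.61, Σxy = 248.79
nΣxy − ΣxΣy = 1741.53 − 1753.05 = -11.52
nΣx² − (Σx)² = 1461.53 − 1421.29 = 40.24; nΣy² − (Σy)² = 2335.27 − 2162.25 = 173.02
r = -11.52 / √(40.24 × 173.02) = -11.52 / 83.4405 ≈ -0.1381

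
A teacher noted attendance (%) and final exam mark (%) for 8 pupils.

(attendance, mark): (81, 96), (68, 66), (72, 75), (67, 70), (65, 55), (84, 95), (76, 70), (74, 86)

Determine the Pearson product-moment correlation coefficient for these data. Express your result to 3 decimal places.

0.895

n = 8, Σx = 587, Σy = 613, Σx² = 43391, Σy² = 48443, Σxy = 45593
nΣxy − ΣxΣy = 364744 − 359831 = 4913
nΣx² − (Σx)² = 347128 − 344569 = 2559; nΣy² − (Σy)² = 387544 − 375769 = 11775
r = 4913 / √(2559 × 11775) = 4913 / 5489.2827 ≈ 0.895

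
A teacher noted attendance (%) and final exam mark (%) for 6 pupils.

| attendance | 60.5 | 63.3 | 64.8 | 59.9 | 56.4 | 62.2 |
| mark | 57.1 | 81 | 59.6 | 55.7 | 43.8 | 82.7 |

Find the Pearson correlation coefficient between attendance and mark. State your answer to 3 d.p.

0.666

n = 6, Σx = 367.1, Σy = 379.9, Σx² = 22503.99, Σy² = 25233.79, Σxy = 23394.62
nΣxy − ΣxΣy = 140367.72 − 139461.29 = 906.43
nΣx² − (Σx)² = 135023.94 − 134762.41 = 261.53; nΣy² − (Σy)² = 151402.74 − 144324.01 = 7078.73
r = 906.43 / √(261.53 × 7078.73) = 906.43 / 1360.6250 ≈ 0.666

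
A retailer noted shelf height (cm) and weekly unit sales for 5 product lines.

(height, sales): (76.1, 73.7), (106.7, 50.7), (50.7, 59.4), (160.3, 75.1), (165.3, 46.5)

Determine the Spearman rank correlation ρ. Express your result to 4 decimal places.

-0.3000

Rank height: 2, 3, 1, 4, 5
Rank sales: 4, 2, 3, 5, 1
d = rank(height) − rank(sales): -2, 1, -2, -1, 4; Σd² = 26
ρ = 1 − 6Σd² / [n(n²−1)] = 1 − 6×26 / (5×24) = 1 − 156/120 ≈ -0.3000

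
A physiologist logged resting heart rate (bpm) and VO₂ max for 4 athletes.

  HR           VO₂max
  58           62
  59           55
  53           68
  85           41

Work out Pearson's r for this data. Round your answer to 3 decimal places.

n = 4, Σx = 255, Σy = 226, Σx² = 16879, Σy² = 13174, Σxy = 13930
nΣxy − ΣxΣy = 55720 − 57630 = -1910
nΣx² − (Σx)² = 67516 − 65025 = 2491; nΣy² − (Σy)² = 52696 − 51076 = 1620
r = -1910 / √(2491 × 1620) = -1910 / 2008.8355 ≈ -0.951

-0.951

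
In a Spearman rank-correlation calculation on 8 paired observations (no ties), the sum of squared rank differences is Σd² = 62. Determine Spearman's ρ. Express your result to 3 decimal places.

0.262

ρ = 1 − 6Σd² / [n(n²−1)] = 1 − 6×62 / (8×63)
  = 1 − 372/504 = 1 − 0.7381 ≈ 0.262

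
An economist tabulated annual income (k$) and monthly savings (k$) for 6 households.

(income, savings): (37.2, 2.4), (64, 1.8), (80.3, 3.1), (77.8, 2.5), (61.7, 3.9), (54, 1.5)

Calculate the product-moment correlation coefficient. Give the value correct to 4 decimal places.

0.2812

n = 6, Σx = 375, Σy = 15.2, Σx² = 24703.66, Σy² = 42.32, Σxy = 969.54
nΣxy − ΣxΣy = 5817.24 − 5700 = 117.24
nΣx² − (Σx)² = 148221.96 − 140625 = 7596.96; nΣy² − (Σy)² = 253.92 − 231.04 = 22.88
r = 117.24 / √(7596.96 × 22.88) = 117.24 / 416.9154 ≈ 0.2812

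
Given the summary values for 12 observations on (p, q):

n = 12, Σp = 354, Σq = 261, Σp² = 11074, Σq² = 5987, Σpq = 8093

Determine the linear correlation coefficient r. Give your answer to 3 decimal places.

r = (nΣpq − ΣpΣq) / √[(nΣp² − (Σp)²)(nΣq² − (Σq)²)]
Numerator: 12×8093 − 354×261 = 4722
Denominator: √[(132888 − 125316)(71844 − 68121)] = √[7572 × 3723] = 5309.4779
r = 4722 / 5309.4779 ≈ 0.889

0.889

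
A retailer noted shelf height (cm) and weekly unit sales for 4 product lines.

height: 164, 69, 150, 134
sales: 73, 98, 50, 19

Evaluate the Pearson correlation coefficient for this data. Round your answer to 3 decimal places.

-0.529

n = 4, Σx = 517, Σy = 240, Σx² = 72113, Σy² = 17794, Σxy = 28780
nΣxy − ΣxΣy = 115120 − 124080 = -8960
nΣx² − (Σx)² = 288452 − 267289 = 21163; nΣy² − (Σy)² = 71176 − 57600 = 13576
r = -8960 / √(21163 × 13576) = -8960 / 16950.1884 ≈ -0.529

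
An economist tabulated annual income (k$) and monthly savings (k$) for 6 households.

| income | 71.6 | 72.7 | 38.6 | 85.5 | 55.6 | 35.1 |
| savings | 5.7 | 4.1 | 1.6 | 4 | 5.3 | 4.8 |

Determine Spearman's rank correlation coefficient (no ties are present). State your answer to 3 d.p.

-0.086

Rank income: 4, 5, 2, 6, 3, 1
Rank savings: 6, 3, 1, 2, 5, 4
d = rank(income) − rank(savings): -2, 2, 1, 4, -2, -3; Σd² = 38
ρ = 1 − 6Σd² / [n(n²−1)] = 1 − 6×38 / (6×35) = 1 − 228/210 ≈ -0.086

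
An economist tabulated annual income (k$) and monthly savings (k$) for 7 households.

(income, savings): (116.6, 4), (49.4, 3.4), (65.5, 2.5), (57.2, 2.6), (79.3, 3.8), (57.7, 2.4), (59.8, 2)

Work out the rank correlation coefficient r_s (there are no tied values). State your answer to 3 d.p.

Rank income: 7, 1, 5, 2, 6, 3, 4
Rank savings: 7, 5, 3, 4, 6, 2, 1
d = rank(income) − rank(savings): 0, -4, 2, -2, 0, 1, 3; Σd² = 34
ρ = 1 − 6Σd² / [n(n²−1)] = 1 − 6×34 / (7×48) = 1 − 204/336 ≈ 0.393

0.393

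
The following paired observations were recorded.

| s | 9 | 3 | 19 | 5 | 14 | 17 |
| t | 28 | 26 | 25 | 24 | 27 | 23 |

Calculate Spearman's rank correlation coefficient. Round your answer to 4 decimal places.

Rank s: 3, 1, 6, 2, 4, 5
Rank t: 6, 4, 3, 2, 5, 1
d = rank(s) − rank(t): -3, -3, 3, 0, -1, 4; Σd² = 44
ρ = 1 − 6Σd² / [n(n²−1)] = 1 − 6×44 / (6×35) = 1 − 264/210 ≈ -0.2571

-0.2571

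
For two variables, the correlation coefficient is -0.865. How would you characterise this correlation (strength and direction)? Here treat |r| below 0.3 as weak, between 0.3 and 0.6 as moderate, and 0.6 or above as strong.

r = -0.865 < 0 so the relationship is negative.
|r| = 0.865, which falls in the strong range.

strong negative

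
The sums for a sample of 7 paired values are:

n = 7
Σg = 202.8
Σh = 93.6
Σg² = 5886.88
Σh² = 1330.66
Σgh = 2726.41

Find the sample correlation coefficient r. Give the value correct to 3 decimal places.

0.487

r = (nΣgh − ΣgΣh) / √[(nΣg² − (Σg)²)(nΣh² − (Σh)²)]
Numerator: 7×2726.41 − 202.8×93.6 = 102.79
Denominator: √[(41208.16 − 41127.84)(9314.62 − 8760.96)] = √[80.32 × 553.66] = 210.8790
r = 102.79 / 210.8790 ≈ 0.487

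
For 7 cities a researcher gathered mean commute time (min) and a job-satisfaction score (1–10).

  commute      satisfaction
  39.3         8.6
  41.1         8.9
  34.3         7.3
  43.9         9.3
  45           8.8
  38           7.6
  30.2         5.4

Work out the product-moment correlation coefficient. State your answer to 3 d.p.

0.938

n = 7, Σx = 271.8, Σy = 55.9, Σx² = 10718.44, Σy² = 457.31, Σxy = 2210.31
nΣxy − ΣxΣy = 15472.17 − 15193.62 = 278.55
nΣx² − (Σx)² = 75029.08 − 73875.24 = 1153.84; nΣy² − (Σy)² = 3201.17 − 3124.81 = 76.36
r = 278.55 / √(1153.84 × 76.36) = 278.55 / 296.8286 ≈ 0.938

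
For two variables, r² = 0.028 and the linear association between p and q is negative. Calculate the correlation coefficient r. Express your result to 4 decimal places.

|r| = √0.028 = 0.1673
The association is negative, so r = −0.1673.

-0.1673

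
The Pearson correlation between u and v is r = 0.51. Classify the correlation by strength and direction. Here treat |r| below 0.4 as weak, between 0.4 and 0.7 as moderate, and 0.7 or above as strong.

moderate positive

r = 0.51 > 0 so the relationship is positive.
|r| = 0.51, which falls in the moderate range.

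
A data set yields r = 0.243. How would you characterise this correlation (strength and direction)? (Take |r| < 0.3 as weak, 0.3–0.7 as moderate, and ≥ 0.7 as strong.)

r = 0.243 > 0 so the relationship is positive.
|r| = 0.243, which falls in the weak range.

weak positive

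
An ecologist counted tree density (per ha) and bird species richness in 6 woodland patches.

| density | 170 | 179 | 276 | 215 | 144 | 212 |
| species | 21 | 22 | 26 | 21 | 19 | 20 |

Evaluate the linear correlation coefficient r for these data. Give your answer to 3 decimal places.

0.824

n = 6, Σx = 1196, Σy = 129, Σx² = 249022, Σy² = 2803, Σxy = 26175
nΣxy − ΣxΣy = 157050 − 154284 = 2766
nΣx² − (Σx)² = 1494132 − 1430416 = 63716; nΣy² − (Σy)² = 16818 − 16641 = 177
r = 2766 / √(63716 × 177) = 2766 / 3358.2335 ≈ 0.824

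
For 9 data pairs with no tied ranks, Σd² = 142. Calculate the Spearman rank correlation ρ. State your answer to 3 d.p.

-0.183

ρ = 1 − 6Σd² / [n(n²−1)] = 1 − 6×142 / (9×80)
  = 1 − 852/720 = 1 − 1.1833 ≈ -0.183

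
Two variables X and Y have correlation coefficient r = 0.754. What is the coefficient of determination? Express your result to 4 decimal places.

0.5685

r² = (0.754)² = 0.5685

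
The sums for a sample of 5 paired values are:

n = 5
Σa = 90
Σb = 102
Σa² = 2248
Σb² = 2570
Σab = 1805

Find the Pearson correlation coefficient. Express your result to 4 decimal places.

-0.0559

r = (nΣab − ΣaΣb) / √[(nΣa² − (Σa)²)(nΣb² − (Σb)²)]
Numerator: 5×1805 − 90×102 = -155
Denominator: √[(11240 − 8100)(12850 − 10404)] = √[3140 × 2446] = 2771.3607
r = -155 / 2771.3607 ≈ -0.0559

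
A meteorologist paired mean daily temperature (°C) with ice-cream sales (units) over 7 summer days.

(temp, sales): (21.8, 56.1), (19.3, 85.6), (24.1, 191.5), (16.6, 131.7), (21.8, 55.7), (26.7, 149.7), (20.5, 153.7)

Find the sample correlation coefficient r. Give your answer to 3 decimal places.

n = 7, Σx = 150.8, Σy = 824, Σx² = 3312.48, Σy² = 113627.98, Σxy = 18038.53
nΣxy − ΣxΣy = 126269.71 − 124259.2 = 2010.51
nΣx² − (Σx)² = 23187.36 − 22740.64 = 446.72; nΣy² − (Σy)² = 795395.86 − 678976 = 116419.86
r = 2010.51 / √(446.72 × 116419.86) = 2010.51 / 7211.5934 ≈ 0.279

0.279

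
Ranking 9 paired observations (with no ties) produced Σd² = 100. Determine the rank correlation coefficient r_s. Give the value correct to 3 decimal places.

0.167

ρ = 1 − 6Σd² / [n(n²−1)] = 1 − 6×100 / (9×80)
  = 1 − 600/720 = 1 − 0.8333 ≈ 0.167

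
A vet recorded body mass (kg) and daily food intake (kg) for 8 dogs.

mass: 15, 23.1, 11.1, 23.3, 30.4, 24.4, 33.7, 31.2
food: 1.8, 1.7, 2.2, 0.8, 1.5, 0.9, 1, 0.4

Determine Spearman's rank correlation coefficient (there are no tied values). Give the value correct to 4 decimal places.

Rank mass: 2, 3, 1, 4, 6, 5, 8, 7
Rank food: 7, 6, 8, 2, 5, 3, 4, 1
d = rank(mass) − rank(food): -5, -3, -7, 2, 1, 2, 4, 6; Σd² = 144
ρ = 1 − 6Σd² / [n(n²−1)] = 1 − 6×144 / (8×63) = 1 − 864/504 ≈ -0.7143

-0.7143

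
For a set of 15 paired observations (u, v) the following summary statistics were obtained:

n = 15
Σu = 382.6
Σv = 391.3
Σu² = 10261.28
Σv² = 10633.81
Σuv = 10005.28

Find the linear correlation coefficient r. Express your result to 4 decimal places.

0.0530

r = (nΣuv − ΣuΣv) / √[(nΣu² − (Σu)²)(nΣv² − (Σv)²)]
Numerator: 15×10005.28 − 382.6×391.3 = 367.82
Denominator: √[(153919.2 − 146382.76)(159507.15 − 153115.69)] = √[7536.44 × 6391.46] = 6940.3786
r = 367.82 / 6940.3786 ≈ 0.0530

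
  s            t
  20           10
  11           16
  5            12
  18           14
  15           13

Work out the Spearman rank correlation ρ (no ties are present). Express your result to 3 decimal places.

Rank s: 5, 2, 1, 4, 3
Rank t: 1, 5, 2, 4, 3
d = rank(s) − rank(t): 4, -3, -1, 0, 0; Σd² = 26
ρ = 1 − 6Σd² / [n(n²−1)] = 1 − 6×26 / (5×24) = 1 − 156/120 ≈ -0.300

-0.300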